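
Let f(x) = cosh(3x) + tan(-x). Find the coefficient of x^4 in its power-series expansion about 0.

27/8

Expand each term separately and add.
f(0) = 1
f′(0) = -1
f′′(0) = 9
f′′′(0) = -2
f^(4)(0) = 81
So c_4 = f^(4)(0)/4! = 27/8.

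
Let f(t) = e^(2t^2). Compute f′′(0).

4

Differentiate repeatedly and evaluate at the center.
The coefficient of t^2 in the expansion is 2, so f′′(0) = 2! * (2) = 4.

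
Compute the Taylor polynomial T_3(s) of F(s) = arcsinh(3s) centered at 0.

Apply the Taylor formula c_k = f^(k)(a)/k!.

-9*s^3/2 + 3*s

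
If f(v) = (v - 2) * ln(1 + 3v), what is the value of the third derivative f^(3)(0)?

Shift and add copies of the series according to the polynomial's terms.
The coefficient of v^3 in the expansion is -45/2, so f′′′(0) = 3! * (-45/2) = -135.

-135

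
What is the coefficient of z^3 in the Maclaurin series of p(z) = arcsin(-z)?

Compute the successive derivatives at the expansion point and divide by k!.
[z^0] = 0;  [z^1] = -1;  [z^2] = 0;  [z^3] = -1/6.
So c_3 = p′′′(0)/3! = -1/6.

-1/6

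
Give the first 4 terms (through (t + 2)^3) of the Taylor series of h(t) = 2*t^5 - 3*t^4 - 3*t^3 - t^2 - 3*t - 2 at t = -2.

101*(t + 2)^3 - 215*(t + 2)^2 + 221*(t + 2) - 88

[(t + 2)^0] = -88;  [(t + 2)^1] = 221;  [(t + 2)^2] = -215;  [(t + 2)^3] = 101.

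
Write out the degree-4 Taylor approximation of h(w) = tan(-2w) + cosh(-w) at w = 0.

w^4/24 - 8*w^3/3 + w^2/2 - 2*w + 1

Expand each term separately and add.
h(0) = 1
h′(0) = -2
h′′(0) = 1
h′′′(0) = -16
h^(4)(0) = 1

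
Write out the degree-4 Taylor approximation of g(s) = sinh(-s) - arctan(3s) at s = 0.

53*s^3/6 - 4*s

Expand each term separately and add.
[s^0] = 0;  [s^1] = -4;  [s^2] = 0;  [s^3] = 53/6;  [s^4] = 0.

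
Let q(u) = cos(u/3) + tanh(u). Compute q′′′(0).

Expand each term separately and add.
The coefficient of u^3 in the expansion is -1/3, so q′′′(0) = 3! * (-1/3) = -2.

-2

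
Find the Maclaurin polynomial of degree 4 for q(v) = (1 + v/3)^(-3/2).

q(0) = 1
q′(0) = -1/2
q′′(0) = 5/12
q′′′(0) = -35/72
q^(4)(0) = 35/48

35*v^4/1152 - 35*v^3/432 + 5*v^2/24 - v/2 + 1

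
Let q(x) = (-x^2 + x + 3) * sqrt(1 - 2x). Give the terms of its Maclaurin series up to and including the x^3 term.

Multiply each power in the prefactor through the base expansion.
q(0) = 3
q′(0) = -2
q′′(0) = -7
q′′′(0) = -6

-x^3 - 7*x^2/2 - 2*x + 3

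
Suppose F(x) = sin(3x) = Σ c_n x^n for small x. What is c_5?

F(0) = 0
F′(0) = 3
F′′(0) = 0
F′′′(0) = -27
F^(4)(0) = 0
F^(5)(0) = 243

81/40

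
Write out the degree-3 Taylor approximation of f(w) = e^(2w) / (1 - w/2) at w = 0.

71*w^3/24 + 13*w^2/4 + 5*w/2 + 1

Write out both Maclaurin series and multiply, keeping only the needed powers.
f(0) = 1
f′(0) = 5/2
f′′(0) = 13/2
f′′′(0) = 71/4
Dividing each by k! gives the coefficients c_0, ..., c_3.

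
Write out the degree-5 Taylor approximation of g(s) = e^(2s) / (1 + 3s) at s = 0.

-1871*s^5/15 + 125*s^4/3 - 41*s^3/3 + 5*s^2 - s + 1

Expand each factor separately, then convolve coefficients.
g(0) = 1
g′(0) = -1
g′′(0) = 10
g′′′(0) = -82
g^(4)(0) = 1000
g^(5)(0) = -14968
The Taylor polynomial is Σ g^(k)(0)/k! · s^k.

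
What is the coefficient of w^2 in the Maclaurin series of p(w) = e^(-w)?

1/2

p(0) = 1
p′(0) = -1
p′′(0) = 1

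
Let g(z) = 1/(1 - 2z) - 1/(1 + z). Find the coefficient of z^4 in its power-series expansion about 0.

Combine the two series term by term.
g(0) = 0
g′(0) = 3
g′′(0) = 6
g′′′(0) = 54
g^(4)(0) = 360

15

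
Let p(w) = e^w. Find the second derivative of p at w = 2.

Use the known series and substitute for the argument.
The coefficient of (w - 2)^2 in the expansion is e^(2)/2, so p′′(2) = 2! * (e^(2)/2) = e^(2).

e^(2)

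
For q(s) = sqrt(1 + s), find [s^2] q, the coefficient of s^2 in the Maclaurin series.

-1/8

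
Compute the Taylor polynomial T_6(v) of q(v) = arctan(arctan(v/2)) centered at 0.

Compose series: expand the inner function first, then feed it into the outer expansion.
q(0) = 0
q′(0) = 1/2
q′′(0) = 0
q′′′(0) = -1/2
q^(4)(0) = 0
q^(5)(0) = 11/4
q^(6)(0) = 0

11*v^5/480 - v^3/12 + v/2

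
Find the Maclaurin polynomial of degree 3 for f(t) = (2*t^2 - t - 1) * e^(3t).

-3*t^3 - 11*t^2/2 - 4*t - 1

Multiply each power in the prefactor through the base expansion.
f(0) = -1
f′(0) = -4
f′′(0) = -11
f′′′(0) = -18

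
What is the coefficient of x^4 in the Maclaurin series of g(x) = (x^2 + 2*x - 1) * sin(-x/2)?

Shift and add copies of the series according to the polynomial's terms.
g(0) = 0
g′(0) = 1/2
g′′(0) = -2
g′′′(0) = -25/8
g^(4)(0) = 1
Dividing each by k! gives the coefficients c_0, ..., c_4.

1/24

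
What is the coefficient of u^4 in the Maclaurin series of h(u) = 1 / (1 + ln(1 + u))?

Use the geometric series for the reciprocal, then substitute.
[u^0] = 1;  [u^1] = -1;  [u^2] = 3/2;  [u^3] = -7/3;  [u^4] = 11/3.

11/3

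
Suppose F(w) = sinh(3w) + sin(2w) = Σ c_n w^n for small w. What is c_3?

Add the two expansions coefficient-wise.
So c_3 = F′′′(0)/3! = 19/6.

19/6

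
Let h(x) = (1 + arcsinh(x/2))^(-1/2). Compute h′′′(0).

-11/64

Plug the Maclaurin series of the inner function into that of the outer and collect terms.
From the series, [x^3] h = -11/384; multiply by 3! = 6 to get -11/64.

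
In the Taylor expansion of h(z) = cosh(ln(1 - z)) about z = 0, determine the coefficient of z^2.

1/2

Plug the Maclaurin series of the inner function into that of the outer and collect terms.
h(0) = 1
h′(0) = 0
h′′(0) = 1
Dividing each by k! gives the coefficients c_0, ..., c_2.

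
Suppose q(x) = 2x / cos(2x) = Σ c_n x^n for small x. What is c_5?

Divide the numerator series by the denominator series (power-series long division).
q(0) = 0
q′(0) = 2
q′′(0) = 0
q′′′(0) = 24
q^(4)(0) = 0
q^(5)(0) = 800
The Taylor polynomial is Σ q^(k)(0)/k! · x^k.

20/3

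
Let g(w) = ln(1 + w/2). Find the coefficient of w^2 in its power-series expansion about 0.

-1/8

[w^0] = 0;  [w^1] = 1/2;  [w^2] = -1/8.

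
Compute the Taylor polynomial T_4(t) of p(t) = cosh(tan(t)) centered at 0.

Compose series: expand the inner function first, then feed it into the outer expansion.
[t^0] = 1;  [t^1] = 0;  [t^2] = 1/2;  [t^3] = 0;  [t^4] = 3/8.

3*t^4/8 + t^2/2 + 1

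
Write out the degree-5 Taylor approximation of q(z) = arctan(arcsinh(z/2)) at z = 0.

Plug the Maclaurin series of the inner function into that of the outer and collect terms.
q(0) = 0
q′(0) = 1/2
q′′(0) = 0
q′′′(0) = -3/8
q^(4)(0) = 0
q^(5)(0) = 53/32

53*z^5/3840 - z^3/16 + z/2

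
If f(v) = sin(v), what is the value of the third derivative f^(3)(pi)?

1

Compute the successive derivatives at the expansion point and divide by k!.
The coefficient of (v - pi)^3 in the expansion is 1/6, so f′′′(pi) = 3! * (1/6) = 1.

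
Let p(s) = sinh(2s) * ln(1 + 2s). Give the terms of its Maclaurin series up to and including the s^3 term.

-4*s^3 + 4*s^2

Expand each factor separately, then convolve coefficients.
p(0) = 0
p′(0) = 0
p′′(0) = 8
p′′′(0) = -24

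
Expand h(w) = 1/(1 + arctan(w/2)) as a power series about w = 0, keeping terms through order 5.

-w^5/160 + w^4/48 - w^3/12 + w^2/4 - w/2 + 1

Substitute the inner expansion into the outer series and collect powers.
h(0) = 1
h′(0) = -1/2
h′′(0) = 1/2
h′′′(0) = -1/2
h^(4)(0) = 1/2
h^(5)(0) = -3/4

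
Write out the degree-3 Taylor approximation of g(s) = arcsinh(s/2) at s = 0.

-s^3/48 + s/2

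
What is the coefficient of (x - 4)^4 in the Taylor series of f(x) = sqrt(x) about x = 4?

-5/16384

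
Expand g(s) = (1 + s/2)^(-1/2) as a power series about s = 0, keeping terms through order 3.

-5*s^3/128 + 3*s^2/32 - s/4 + 1

Compute the successive derivatives at the expansion point and divide by k!.
g(0) = 1
g′(0) = -1/4
g′′(0) = 3/16
g′′′(0) = -15/64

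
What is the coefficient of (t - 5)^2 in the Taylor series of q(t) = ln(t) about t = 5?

-1/50

Compute the successive derivatives at the expansion point and divide by k!.
q(5) = ln(5)
q′(5) = 1/5
q′′(5) = -1/25
So c_2 = q′′(5)/2! = -1/50.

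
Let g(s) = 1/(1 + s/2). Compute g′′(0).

The coefficient of s^2 in the expansion is 1/4, so g′′(0) = 2! * (1/4) = 1/2.

1/2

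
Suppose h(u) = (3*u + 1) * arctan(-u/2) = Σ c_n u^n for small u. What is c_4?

1/8

Shift and add copies of the series according to the polynomial's terms.
[u^0] = 0;  [u^1] = -1/2;  [u^2] = -3/2;  [u^3] = 1/24;  [u^4] = 1/8.
So c_4 = h^(4)(0)/4! = 1/8.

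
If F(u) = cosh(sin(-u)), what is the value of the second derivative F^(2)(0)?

Plug the Maclaurin series of the inner function into that of the outer and collect terms.
The coefficient of u^2 in the expansion is 1/2, so F′′(0) = 2! * (1/2) = 1.

1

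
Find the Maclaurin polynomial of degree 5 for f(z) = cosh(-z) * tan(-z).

-41*z^5/120 - 5*z^3/6 - z

Take the Cauchy product of the two expansions.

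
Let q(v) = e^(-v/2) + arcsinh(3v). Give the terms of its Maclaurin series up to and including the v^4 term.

v^4/384 - 217*v^3/48 + v^2/8 + 5*v/2 + 1

Expand each term separately and add.
q(0) = 1
q′(0) = 5/2
q′′(0) = 1/4
q′′′(0) = -217/8
q^(4)(0) = 1/16
Dividing each by k! gives the coefficients c_0, ..., c_4.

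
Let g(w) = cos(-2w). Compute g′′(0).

Differentiate repeatedly and evaluate at the center.
From the series, [w^2] g = -2; multiply by 2! = 2 to get -4.

-4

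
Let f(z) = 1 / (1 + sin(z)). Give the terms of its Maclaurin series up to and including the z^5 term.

-61*z^5/120 + 2*z^4/3 - 5*z^3/6 + z^2 - z + 1

Expand as Σ (-1)^k u^k with u equal to the inner function's series.
f(0) = 1
f′(0) = -1
f′′(0) = 2
f′′′(0) = -5
f^(4)(0) = 16
f^(5)(0) = -61
The Taylor polynomial is Σ f^(k)(0)/k! · z^k.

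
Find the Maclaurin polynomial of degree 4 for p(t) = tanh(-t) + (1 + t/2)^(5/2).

-5*t^4/2048 + 143*t^3/384 + 15*t^2/32 + t/4 + 1

Expand each term separately and add.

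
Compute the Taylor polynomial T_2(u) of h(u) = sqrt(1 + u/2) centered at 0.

-u^2/32 + u/4 + 1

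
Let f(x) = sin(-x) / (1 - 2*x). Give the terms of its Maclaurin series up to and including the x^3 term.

-23*x^3/6 - 2*x^2 - x

Expand 1/(denominator) as a geometric series and multiply by the numerator's series.
f(0) = 0
f′(0) = -1
f′′(0) = -4
f′′′(0) = -23
The Taylor polynomial is Σ f^(k)(0)/k! · x^k.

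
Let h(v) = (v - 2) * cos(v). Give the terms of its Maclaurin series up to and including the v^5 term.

Shift and add copies of the series according to the polynomial's terms.

v^5/24 - v^4/12 - v^3/2 + v^2 + v - 2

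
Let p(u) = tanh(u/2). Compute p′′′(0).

Compute the successive derivatives at the expansion point and divide by k!.
The coefficient of u^3 in the expansion is -1/24, so p′′′(0) = 3! * (-1/24) = -1/4.

-1/4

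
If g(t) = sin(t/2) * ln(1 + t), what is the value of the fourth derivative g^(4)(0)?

Take the Cauchy product of the two expansions.
From the series, [t^4] g = 7/48; multiply by 4! = 24 to get 7/2.

7/2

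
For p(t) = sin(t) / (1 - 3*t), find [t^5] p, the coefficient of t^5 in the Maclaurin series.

Expand 1/(denominator) as a geometric series and multiply by the numerator's series.
[t^0] = 0;  [t^1] = 1;  [t^2] = 3;  [t^3] = 53/6;  [t^4] = 53/2;  [t^5] = 9541/120.

9541/120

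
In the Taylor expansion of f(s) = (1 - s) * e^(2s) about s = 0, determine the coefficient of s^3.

Distribute the polynomial across the series and collect like powers.
[s^0] = 1;  [s^1] = 1;  [s^2] = 0;  [s^3] = -2/3.
So c_3 = f′′′(0)/3! = -2/3.

-2/3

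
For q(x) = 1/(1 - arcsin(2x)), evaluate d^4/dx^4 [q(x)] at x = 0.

512

Substitute the inner expansion into the outer series and collect powers.
The coefficient of x^4 in the expansion is 64/3, so q^(4)(0) = 4! * (64/3) = 512.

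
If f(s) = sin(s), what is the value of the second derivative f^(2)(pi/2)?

The coefficient of (s - pi/2)^2 in the expansion is -1/2, so f′′(pi/2) = 2! * (-1/2) = -1.

-1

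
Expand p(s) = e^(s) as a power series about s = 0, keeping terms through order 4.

s^4/24 + s^3/6 + s^2/2 + s + 1

p(0) = 1
p′(0) = 1
p′′(0) = 1
p′′′(0) = 1
p^(4)(0) = 1
Dividing each by k! gives the coefficients c_0, ..., c_4.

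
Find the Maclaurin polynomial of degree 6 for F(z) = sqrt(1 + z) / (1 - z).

1439*z^6/1024 + 365*z^5/256 + 179*z^4/128 + 23*z^3/16 + 11*z^2/8 + 3*z/2 + 1

Multiply the two series term by term and collect like powers.
[z^0] = 1;  [z^1] = 3/2;  [z^2] = 11/8;  [z^3] = 23/16;  [z^4] = 179/128;  [z^5] = 365/256;  [z^6] = 1439/1024.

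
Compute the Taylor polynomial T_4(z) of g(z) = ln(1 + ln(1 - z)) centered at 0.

Plug the Maclaurin series of the inner function into that of the outer and collect terms.
g(0) = 0
g′(0) = -1
g′′(0) = -2
g′′′(0) = -7
g^(4)(0) = -35

-35*z^4/24 - 7*z^3/6 - z^2 - z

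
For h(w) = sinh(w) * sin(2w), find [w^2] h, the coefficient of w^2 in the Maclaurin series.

2

Take the Cauchy product of the two expansions.
h(0) = 0
h′(0) = 0
h′′(0) = 4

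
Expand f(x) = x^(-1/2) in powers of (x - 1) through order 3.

[(x - 1)^0] = 1;  [(x - 1)^1] = -1/2;  [(x - 1)^2] = 3/8;  [(x - 1)^3] = -5/16.

-5*(x - 1)^3/16 + 3*(x - 1)^2/8 - (x - 1)/2 + 1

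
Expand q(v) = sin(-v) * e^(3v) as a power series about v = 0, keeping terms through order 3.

-13*v^3/3 - 3*v^2 - v

Write out both Maclaurin series and multiply, keeping only the needed powers.
[v^0] = 0;  [v^1] = -1;  [v^2] = -3;  [v^3] = -13/3.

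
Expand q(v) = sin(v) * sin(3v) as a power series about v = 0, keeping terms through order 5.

-5*v^4 + 3*v^2

Multiply the two series term by term and collect like powers.
q(0) = 0
q′(0) = 0
q′′(0) = 6
q′′′(0) = 0
q^(4)(0) = -120
q^(5)(0) = 0
The Taylor polynomial is Σ q^(k)(0)/k! · v^k.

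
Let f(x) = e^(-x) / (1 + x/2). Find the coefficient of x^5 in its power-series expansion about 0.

Multiply the two series term by term and collect like powers.
So c_5 = f^(5)(0)/5! = -109/480.

-109/480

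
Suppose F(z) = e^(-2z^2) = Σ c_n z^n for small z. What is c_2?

-2

Differentiate repeatedly and evaluate at the center.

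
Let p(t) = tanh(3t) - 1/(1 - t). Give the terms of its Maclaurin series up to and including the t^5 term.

157*t^5/5 - t^4 - 10*t^3 - t^2 + 2*t - 1

Combine the two series term by term.
p(0) = -1
p′(0) = 2
p′′(0) = -2
p′′′(0) = -60
p^(4)(0) = -24
p^(5)(0) = 3768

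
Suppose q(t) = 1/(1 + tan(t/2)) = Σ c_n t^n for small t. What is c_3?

-1/6

Let u equal the inner series; expand the outer function in u and truncate.
q(0) = 1
q′(0) = -1/2
q′′(0) = 1/2
q′′′(0) = -1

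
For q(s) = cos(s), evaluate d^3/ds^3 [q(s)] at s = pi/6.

1/2

The coefficient of (s - pi/6)^3 in the expansion is 1/12, so q′′′(pi/6) = 3! * (1/12) = 1/2.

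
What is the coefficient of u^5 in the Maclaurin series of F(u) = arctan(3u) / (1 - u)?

213/5

Write out both Maclaurin series and multiply, keeping only the needed powers.
So c_5 = F^(5)(0)/5! = 213/5.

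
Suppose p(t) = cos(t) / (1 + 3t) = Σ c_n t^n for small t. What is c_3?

Expand each factor separately, then convolve coefficients.
p(0) = 1
p′(0) = -3
p′′(0) = 17
p′′′(0) = -153

-51/2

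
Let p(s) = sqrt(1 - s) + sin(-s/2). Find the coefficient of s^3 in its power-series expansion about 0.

Expand each term separately and add.

-1/24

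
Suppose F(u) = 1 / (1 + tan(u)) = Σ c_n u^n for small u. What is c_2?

1

Use the geometric series for the reciprocal, then substitute.
F(0) = 1
F′(0) = -1
F′′(0) = 2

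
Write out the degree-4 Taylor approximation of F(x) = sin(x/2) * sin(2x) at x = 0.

-17*x^4/24 + x^2

Expand each factor separately, then convolve coefficients.
F(0) = 0
F′(0) = 0
F′′(0) = 2
F′′′(0) = 0
F^(4)(0) = -17
The Taylor polynomial is Σ F^(k)(0)/k! · x^k.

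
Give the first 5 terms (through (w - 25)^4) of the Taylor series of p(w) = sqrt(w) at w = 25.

[(w - 25)^0] = 5;  [(w - 25)^1] = 1/10;  [(w - 25)^2] = -1/1000;  [(w - 25)^3] = 1/50000;  [(w - 25)^4] = -1/2000000.

-(w - 25)^4/2000000 + (w - 25)^3/50000 - (w - 25)^2/1000 + (w - 25)/10 + 5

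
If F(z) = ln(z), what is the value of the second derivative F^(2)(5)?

-1/25

Apply the Taylor formula c_k = f^(k)(a)/k!.
The coefficient of (z - 5)^2 in the expansion is -1/50, so F′′(5) = 2! * (-1/50) = -1/25.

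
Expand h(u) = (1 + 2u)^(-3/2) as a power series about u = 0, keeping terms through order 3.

-35*u^3/2 + 15*u^2/2 - 3*u + 1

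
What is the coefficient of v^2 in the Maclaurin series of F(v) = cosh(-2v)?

Differentiate repeatedly and evaluate at the center.

2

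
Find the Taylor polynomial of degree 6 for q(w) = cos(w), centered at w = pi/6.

-sqrt(3)*(w - pi/6)^6/1440 - (w - pi/6)^5/240 + sqrt(3)*(w - pi/6)^4/48 + (w - pi/6)^3/12 - sqrt(3)*(w - pi/6)^2/4 - (w - pi/6)/2 + sqrt(3)/2

q(pi/6) = sqrt(3)/2
q′(pi/6) = -1/2
q′′(pi/6) = -sqrt(3)/2
q′′′(pi/6) = 1/2
q^(4)(pi/6) = sqrt(3)/2
q^(5)(pi/6) = -1/2
q^(6)(pi/6) = -sqrt(3)/2
The Taylor polynomial is Σ q^(k)(pi/6)/k! · (w - pi/6)^k.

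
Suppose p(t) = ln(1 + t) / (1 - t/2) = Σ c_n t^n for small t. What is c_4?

Expand each factor separately, then convolve coefficients.
p(0) = 0
p′(0) = 1
p′′(0) = 0
p′′′(0) = 2
p^(4)(0) = -2
Dividing each by k! gives the coefficients c_0, ..., c_4.

-1/12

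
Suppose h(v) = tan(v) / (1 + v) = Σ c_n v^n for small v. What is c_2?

-1

Take the Cauchy product of the two expansions.
h(0) = 0
h′(0) = 1
h′′(0) = -2
So c_2 = h′′(0)/2! = -1.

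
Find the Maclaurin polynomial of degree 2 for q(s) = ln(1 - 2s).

-2*s^2 - 2*s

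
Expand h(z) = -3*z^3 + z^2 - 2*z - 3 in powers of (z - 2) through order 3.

-3*(z - 2)^3 - 17*(z - 2)^2 - 34*(z - 2) - 27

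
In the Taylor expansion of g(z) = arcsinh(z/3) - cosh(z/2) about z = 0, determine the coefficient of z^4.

-1/384

Add the two expansions coefficient-wise.
[z^0] = -1;  [z^1] = 1/3;  [z^2] = -1/8;  [z^3] = -1/162;  [z^4] = -1/384.
So c_4 = g^(4)(0)/4! = -1/384.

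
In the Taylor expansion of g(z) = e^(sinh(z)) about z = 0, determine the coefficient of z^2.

Plug the Maclaurin series of the inner function into that of the outer and collect terms.
g(0) = 1
g′(0) = 1
g′′(0) = 1
So c_2 = g′′(0)/2! = 1/2.

1/2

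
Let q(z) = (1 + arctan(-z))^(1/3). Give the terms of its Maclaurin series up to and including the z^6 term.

Plug the Maclaurin series of the inner function into that of the outer and collect terms.
q(0) = 1
q′(0) = -1/3
q′′(0) = -2/9
q′′′(0) = 8/27
q^(4)(0) = 64/81
q^(5)(0) = -1024/243
q^(6)(0) = -13328/729
Dividing each by k! gives the coefficients c_0, ..., c_6.

-833*z^6/32805 - 128*z^5/3645 + 8*z^4/243 + 4*z^3/81 - z^2/9 - z/3 + 1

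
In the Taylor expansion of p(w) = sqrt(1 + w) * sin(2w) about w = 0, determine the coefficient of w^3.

-19/12

Write out both Maclaurin series and multiply, keeping only the needed powers.
p(0) = 0
p′(0) = 2
p′′(0) = 2
p′′′(0) = -19/2
So c_3 = p′′′(0)/3! = -19/12.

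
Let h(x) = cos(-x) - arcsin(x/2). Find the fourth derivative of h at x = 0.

Add the two expansions coefficient-wise.
From the series, [x^4] h = 1/24; multiply by 4! = 24 to get 1.

1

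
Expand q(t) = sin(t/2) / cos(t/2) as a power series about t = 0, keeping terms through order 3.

t^3/24 + t/2

Invert the denominator's series and multiply.
q(0) = 0
q′(0) = 1/2
q′′(0) = 0
q′′′(0) = 1/4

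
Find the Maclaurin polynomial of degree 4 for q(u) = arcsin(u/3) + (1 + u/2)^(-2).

5*u^4/16 - 40*u^3/81 + 3*u^2/4 - 2*u/3 + 1

Combine the two series term by term.
[u^0] = 1;  [u^1] = -2/3;  [u^2] = 3/4;  [u^3] = -40/81;  [u^4] = 5/16.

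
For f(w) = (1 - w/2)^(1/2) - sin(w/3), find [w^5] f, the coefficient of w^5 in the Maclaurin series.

-26539/29859840

Add the two expansions coefficient-wise.
f(0) = 1
f′(0) = -7/12
f′′(0) = -1/16
f′′′(0) = -17/1728
f^(4)(0) = -15/256
f^(5)(0) = -26539/248832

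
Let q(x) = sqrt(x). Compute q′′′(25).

3/25000

Compute the successive derivatives at the expansion point and divide by k!.
From the series, [(x - 25)^3] q = 1/50000; multiply by 3! = 6 to get 3/25000.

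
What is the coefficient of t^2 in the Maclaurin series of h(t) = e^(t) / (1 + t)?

1/2

Multiply the two series term by term and collect like powers.
[t^0] = 1;  [t^1] = 0;  [t^2] = 1/2.
So c_2 = h′′(0)/2! = 1/2.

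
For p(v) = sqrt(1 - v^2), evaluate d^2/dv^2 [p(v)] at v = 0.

-1

Use the known series and substitute for the argument.
The coefficient of v^2 in the expansion is -1/2, so p′′(0) = 2! * (-1/2) = -1.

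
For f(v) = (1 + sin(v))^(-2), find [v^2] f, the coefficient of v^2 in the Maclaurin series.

3

Plug the Maclaurin series of the inner function into that of the outer and collect terms.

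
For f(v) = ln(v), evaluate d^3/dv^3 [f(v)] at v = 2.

1/4

Compute the successive derivatives at the expansion point and divide by k!.
From the series, [(v - 2)^3] f = 1/24; multiply by 3! = 6 to get 1/4.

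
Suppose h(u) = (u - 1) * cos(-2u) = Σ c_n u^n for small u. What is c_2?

2

Distribute the polynomial across the series and collect like powers.
h(0) = -1
h′(0) = 1
h′′(0) = 4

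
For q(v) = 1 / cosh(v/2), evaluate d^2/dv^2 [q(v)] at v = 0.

Invert the denominator's series and multiply.
From the series, [v^2] q = -1/8; multiply by 2! = 2 to get -1/4.

-1/4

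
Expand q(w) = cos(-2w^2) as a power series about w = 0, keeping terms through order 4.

[w^0] = 1;  [w^1] = 0;  [w^2] = 0;  [w^3] = 0;  [w^4] = -2.

1 - 2*w^4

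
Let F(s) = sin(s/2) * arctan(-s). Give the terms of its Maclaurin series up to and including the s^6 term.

-247*s^6/2304 + 3*s^4/16 - s^2/2

Expand each factor separately, then convolve coefficients.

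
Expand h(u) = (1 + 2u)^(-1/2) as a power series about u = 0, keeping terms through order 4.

Apply the Taylor formula c_k = f^(k)(a)/k!.

35*u^4/8 - 5*u^3/2 + 3*u^2/2 - u + 1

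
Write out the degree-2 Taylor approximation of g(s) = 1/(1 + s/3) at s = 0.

g(0) = 1
g′(0) = -1/3
g′′(0) = 2/9

s^2/9 - s/3 + 1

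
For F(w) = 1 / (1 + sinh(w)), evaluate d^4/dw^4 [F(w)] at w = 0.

Use the geometric series for the reciprocal, then substitute.
The coefficient of w^4 in the expansion is 4/3, so F^(4)(0) = 4! * (4/3) = 32.

32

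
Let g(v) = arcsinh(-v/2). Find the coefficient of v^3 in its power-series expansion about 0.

g(0) = 0
g′(0) = -1/2
g′′(0) = 0
g′′′(0) = 1/8
The Taylor polynomial is Σ g^(k)(0)/k! · v^k.

1/48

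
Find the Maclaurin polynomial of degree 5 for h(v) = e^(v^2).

v^4/2 + v^2 + 1

h(0) = 1
h′(0) = 0
h′′(0) = 2
h′′′(0) = 0
h^(4)(0) = 12
h^(5)(0) = 0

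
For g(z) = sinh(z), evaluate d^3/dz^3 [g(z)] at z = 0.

The coefficient of z^3 in the expansion is 1/6, so g′′′(0) = 3! * (1/6) = 1.

1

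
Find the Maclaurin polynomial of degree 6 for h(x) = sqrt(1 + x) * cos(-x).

Write out both Maclaurin series and multiply, keeping only the needed powers.
[x^0] = 1;  [x^1] = 1/2;  [x^2] = -5/8;  [x^3] = -3/16;  [x^4] = 25/384;  [x^5] = 13/768;  [x^6] = -349/46080.

-349*x^6/46080 + 13*x^5/768 + 25*x^4/384 - 3*x^3/16 - 5*x^2/8 + x/2 + 1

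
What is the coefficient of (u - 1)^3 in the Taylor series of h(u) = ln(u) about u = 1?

[(u - 1)^0] = 0;  [(u - 1)^1] = 1;  [(u - 1)^2] = -1/2;  [(u - 1)^3] = 1/3.

1/3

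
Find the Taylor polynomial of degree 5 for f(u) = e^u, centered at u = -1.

f(-1) = e^(-1)
f′(-1) = e^(-1)
f′′(-1) = e^(-1)
f′′′(-1) = e^(-1)
f^(4)(-1) = e^(-1)
f^(5)(-1) = e^(-1)

(u + 1)^5*e^(-1)/120 + (u + 1)^4*e^(-1)/24 + (u + 1)^3*e^(-1)/6 + (u + 1)^2*e^(-1)/2 + (u + 1)*e^(-1) + e^(-1)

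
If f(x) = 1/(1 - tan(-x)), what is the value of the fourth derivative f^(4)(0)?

40

Plug the Maclaurin series of the inner function into that of the outer and collect terms.
The coefficient of x^4 in the expansion is 5/3, so f^(4)(0) = 4! * (5/3) = 40.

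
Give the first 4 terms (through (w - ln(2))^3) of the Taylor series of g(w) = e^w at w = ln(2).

(w - ln(2))^3/3 + (w - ln(2))^2 + 2*(w - ln(2)) + 2

g(ln(2)) = 2
g′(ln(2)) = 2
g′′(ln(2)) = 2
g′′′(ln(2)) = 2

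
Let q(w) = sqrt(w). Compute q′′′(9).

1/648

The coefficient of (w - 9)^3 in the expansion is 1/3888, so q′′′(9) = 3! * (1/3888) = 1/648.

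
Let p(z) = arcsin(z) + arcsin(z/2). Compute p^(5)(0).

Add the two expansions coefficient-wise.
The coefficient of z^5 in the expansion is 99/1280, so p^(5)(0) = 5! * (99/1280) = 297/32.

297/32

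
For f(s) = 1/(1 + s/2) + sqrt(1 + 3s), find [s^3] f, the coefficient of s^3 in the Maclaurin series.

25/16

Add the two expansions coefficient-wise.
[s^0] = 2;  [s^1] = 1;  [s^2] = -7/8;  [s^3] = 25/16.
So c_3 = f′′′(0)/3! = 25/16.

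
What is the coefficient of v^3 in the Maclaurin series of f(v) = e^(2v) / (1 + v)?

Write out both Maclaurin series and multiply, keeping only the needed powers.
f(0) = 1
f′(0) = 1
f′′(0) = 2
f′′′(0) = 2
Then c_k = f^(k)(0)/k! gives each Taylor coefficient.

1/3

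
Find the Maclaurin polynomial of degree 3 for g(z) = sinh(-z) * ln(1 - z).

Expand each factor separately, then convolve coefficients.

z^3/2 + z^2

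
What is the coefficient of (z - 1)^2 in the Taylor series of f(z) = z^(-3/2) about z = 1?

f(1) = 1
f′(1) = -3/2
f′′(1) = 15/4
Then c_k = f^(k)(1)/k! gives each Taylor coefficient.

15/8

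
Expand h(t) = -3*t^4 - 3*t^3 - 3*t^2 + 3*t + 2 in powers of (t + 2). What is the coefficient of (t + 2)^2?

-57

Use the known series and substitute for the argument.
[(t + 2)^0] = -40;  [(t + 2)^1] = 75;  [(t + 2)^2] = -57.
So c_2 = h′′(-2)/2! = -57.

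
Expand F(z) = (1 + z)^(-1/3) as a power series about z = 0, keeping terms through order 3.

Use the known series and substitute for the argument.
F(0) = 1
F′(0) = -1/3
F′′(0) = 4/9
F′′′(0) = -28/27
The Taylor polynomial is Σ F^(k)(0)/k! · z^k.

-14*z^3/81 + 2*z^2/9 - z/3 + 1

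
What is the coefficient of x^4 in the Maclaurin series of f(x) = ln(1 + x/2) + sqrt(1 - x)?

Add the two expansions coefficient-wise.
[x^0] = 1;  [x^1] = 0;  [x^2] = -1/4;  [x^3] = -1/48;  [x^4] = -7/128.

-7/128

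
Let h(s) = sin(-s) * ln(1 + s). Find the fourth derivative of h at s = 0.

Take the Cauchy product of the two expansions.
The coefficient of s^4 in the expansion is -1/6, so h^(4)(0) = 4! * (-1/6) = -4.

-4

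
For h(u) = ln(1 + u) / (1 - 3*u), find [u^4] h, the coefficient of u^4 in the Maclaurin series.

93/4

Expand 1/(denominator) as a geometric series and multiply by the numerator's series.
h(0) = 0
h′(0) = 1
h′′(0) = 5
h′′′(0) = 47
h^(4)(0) = 558
So c_4 = h^(4)(0)/4! = 93/4.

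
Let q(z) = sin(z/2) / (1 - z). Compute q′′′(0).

23/8

Expand each factor separately, then convolve coefficients.
The coefficient of z^3 in the expansion is 23/48, so q′′′(0) = 3! * (23/48) = 23/8.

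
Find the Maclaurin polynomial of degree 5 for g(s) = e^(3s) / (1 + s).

13*s^5/20 + 11*s^4/8 + 2*s^3 + 5*s^2/2 + 2*s + 1

Take the Cauchy product of the two expansions.
[s^0] = 1;  [s^1] = 2;  [s^2] = 5/2;  [s^3] = 2;  [s^4] = 11/8;  [s^5] = 13/20.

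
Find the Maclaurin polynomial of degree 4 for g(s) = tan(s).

s^3/3 + s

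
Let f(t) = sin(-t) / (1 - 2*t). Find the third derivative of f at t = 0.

-23

Use 1/(1 - r) = Σ r^k on the denominator, then take the Cauchy product.
From the series, [t^3] f = -23/6; multiply by 3! = 6 to get -23.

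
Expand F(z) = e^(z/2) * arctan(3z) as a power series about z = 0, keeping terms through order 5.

30389*z^5/640 - 71*z^4/16 - 69*z^3/8 + 3*z^2/2 + 3*z

Multiply the two series term by term and collect like powers.
F(0) = 0
F′(0) = 3
F′′(0) = 3
F′′′(0) = -207/4
F^(4)(0) = -213/2
F^(5)(0) = 91167/16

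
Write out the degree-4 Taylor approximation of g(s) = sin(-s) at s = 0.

s^3/6 - s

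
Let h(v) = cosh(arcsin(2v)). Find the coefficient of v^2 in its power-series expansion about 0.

Plug the Maclaurin series of the inner function into that of the outer and collect terms.
h(0) = 1
h′(0) = 0
h′′(0) = 4

2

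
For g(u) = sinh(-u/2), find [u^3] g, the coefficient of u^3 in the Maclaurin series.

-1/48

Use the known series and substitute for the argument.
[u^0] = 0;  [u^1] = -1/2;  [u^2] = 0;  [u^3] = -1/48.
So c_3 = g′′′(0)/3! = -1/48.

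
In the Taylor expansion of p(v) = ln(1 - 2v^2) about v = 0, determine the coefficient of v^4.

-2

p(0) = 0
p′(0) = 0
p′′(0) = -4
p′′′(0) = 0
p^(4)(0) = -48
Dividing each by k! gives the coefficients c_0, ..., c_4.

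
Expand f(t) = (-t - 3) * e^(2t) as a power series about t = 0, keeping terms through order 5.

Multiply each power in the prefactor through the base expansion.
f(0) = -3
f′(0) = -7
f′′(0) = -16
f′′′(0) = -36
f^(4)(0) = -80
f^(5)(0) = -176
Then c_k = f^(k)(0)/k! gives each Taylor coefficient.

-22*t^5/15 - 10*t^4/3 - 6*t^3 - 8*t^2 - 7*t - 3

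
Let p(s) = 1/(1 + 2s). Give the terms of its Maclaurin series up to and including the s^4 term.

Differentiate repeatedly and evaluate at the center.
p(0) = 1
p′(0) = -2
p′′(0) = 8
p′′′(0) = -48
p^(4)(0) = 384

16*s^4 - 8*s^3 + 4*s^2 - 2*s + 1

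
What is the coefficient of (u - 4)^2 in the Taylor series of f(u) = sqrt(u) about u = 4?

Differentiate repeatedly and evaluate at the center.
f(4) = 2
f′(4) = 1/4
f′′(4) = -1/32
So c_2 = f′′(4)/2! = -1/64.

-1/64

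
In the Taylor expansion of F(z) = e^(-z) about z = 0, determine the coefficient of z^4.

[z^0] = 1;  [z^1] = -1;  [z^2] = 1/2;  [z^3] = -1/6;  [z^4] = 1/24.

1/24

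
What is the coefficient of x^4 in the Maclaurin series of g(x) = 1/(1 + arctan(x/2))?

Compose series: expand the inner function first, then feed it into the outer expansion.
g(0) = 1
g′(0) = -1/2
g′′(0) = 1/2
g′′′(0) = -1/2
g^(4)(0) = 1/2
So c_4 = g^(4)(0)/4! = 1/48.

1/48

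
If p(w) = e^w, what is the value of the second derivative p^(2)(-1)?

The coefficient of (w + 1)^2 in the expansion is e^(-1)/2, so p′′(-1) = 2! * (e^(-1)/2) = e^(-1).

e^(-1)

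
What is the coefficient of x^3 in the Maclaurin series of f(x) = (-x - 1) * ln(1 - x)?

Multiply each power in the prefactor through the base expansion.
So c_3 = f′′′(0)/3! = 5/6.

5/6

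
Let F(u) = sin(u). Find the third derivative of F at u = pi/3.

-1/2

Use the known series and substitute for the argument.
The coefficient of (u - pi/3)^3 in the expansion is -1/12, so F′′′(pi/3) = 3! * (-1/12) = -1/2.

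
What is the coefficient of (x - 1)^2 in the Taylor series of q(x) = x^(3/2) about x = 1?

Differentiate repeatedly and evaluate at the center.

3/8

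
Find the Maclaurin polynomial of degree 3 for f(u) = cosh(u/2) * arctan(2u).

Expand each factor separately, then convolve coefficients.
f(0) = 0
f′(0) = 2
f′′(0) = 0
f′′′(0) = -29/2

-29*u^3/12 + 2*u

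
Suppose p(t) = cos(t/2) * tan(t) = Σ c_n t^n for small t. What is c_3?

Expand each factor separately, then convolve coefficients.

5/24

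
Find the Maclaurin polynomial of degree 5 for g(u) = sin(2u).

4*u^5/15 - 4*u^3/3 + 2*u

Use the known series and substitute for the argument.
[u^0] = 0;  [u^1] = 2;  [u^2] = 0;  [u^3] = -4/3;  [u^4] = 0;  [u^5] = 4/15.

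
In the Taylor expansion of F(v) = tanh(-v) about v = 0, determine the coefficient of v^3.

F(0) = 0
F′(0) = -1
F′′(0) = 0
F′′′(0) = 2
So c_3 = F′′′(0)/3! = 1/3.

1/3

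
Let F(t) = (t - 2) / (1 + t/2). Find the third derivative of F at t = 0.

Shift and add copies of the series according to the polynomial's terms.
The coefficient of t^3 in the expansion is 1/2, so F′′′(0) = 3! * (1/2) = 3.

3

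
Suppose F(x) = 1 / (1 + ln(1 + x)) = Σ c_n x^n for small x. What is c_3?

-7/3

Use the geometric series for the reciprocal, then substitute.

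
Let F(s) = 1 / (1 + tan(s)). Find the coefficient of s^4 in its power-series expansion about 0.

5/3

Write 1/(1+u) = 1 - u + u^2 - u^3 + ... and substitute the series for u.
F(0) = 1
F′(0) = -1
F′′(0) = 2
F′′′(0) = -8
F^(4)(0) = 40
Then c_k = F^(k)(0)/k! gives each Taylor coefficient.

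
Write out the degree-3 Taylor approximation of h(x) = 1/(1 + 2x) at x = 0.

-8*x^3 + 4*x^2 - 2*x + 1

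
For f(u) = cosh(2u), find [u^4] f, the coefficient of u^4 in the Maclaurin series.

Apply the Taylor formula c_k = f^(k)(a)/k!.
[u^0] = 1;  [u^1] = 0;  [u^2] = 2;  [u^3] = 0;  [u^4] = 2/3.

2/3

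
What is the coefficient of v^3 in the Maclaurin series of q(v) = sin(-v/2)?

1/48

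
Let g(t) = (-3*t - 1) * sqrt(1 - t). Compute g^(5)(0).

555/32

Shift and add copies of the series according to the polynomial's terms.
The coefficient of t^5 in the expansion is 37/256, so g^(5)(0) = 5! * (37/256) = 555/32.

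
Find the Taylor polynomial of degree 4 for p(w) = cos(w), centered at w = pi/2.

(w - pi/2)^3/6 - (w - pi/2)

Apply the Taylor formula c_k = f^(k)(a)/k!.
p(pi/2) = 0
p′(pi/2) = -1
p′′(pi/2) = 0
p′′′(pi/2) = 1
p^(4)(pi/2) = 0
Dividing each by k! gives the coefficients c_0, ..., c_4.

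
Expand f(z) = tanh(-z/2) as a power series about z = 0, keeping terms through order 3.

z^3/24 - z/2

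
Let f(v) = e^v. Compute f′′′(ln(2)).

From the series, [(v - ln(2))^3] f = 1/3; multiply by 3! = 6 to get 2.

2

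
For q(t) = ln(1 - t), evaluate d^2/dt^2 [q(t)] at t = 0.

Apply the Taylor formula c_k = f^(k)(a)/k!.
The coefficient of t^2 in the expansion is -1/2, so q′′(0) = 2! * (-1/2) = -1.

-1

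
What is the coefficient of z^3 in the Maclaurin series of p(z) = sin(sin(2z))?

Let u equal the inner series; expand the outer function in u and truncate.
[z^0] = 0;  [z^1] = 2;  [z^2] = 0;  [z^3] = -8/3.
So c_3 = p′′′(0)/3! = -8/3.

-8/3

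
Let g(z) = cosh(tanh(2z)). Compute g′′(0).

Substitute the inner expansion into the outer series and collect powers.
The coefficient of z^2 in the expansion is 2, so g′′(0) = 2! * (2) = 4.

4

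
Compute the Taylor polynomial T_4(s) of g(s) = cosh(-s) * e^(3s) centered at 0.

Multiply the two series term by term and collect like powers.
g(0) = 1
g′(0) = 3
g′′(0) = 10
g′′′(0) = 36
g^(4)(0) = 136
Then c_k = g^(k)(0)/k! gives each Taylor coefficient.

17*s^4/3 + 6*s^3 + 5*s^2 + 3*s + 1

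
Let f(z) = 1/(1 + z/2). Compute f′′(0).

1/2

The coefficient of z^2 in the expansion is 1/4, so f′′(0) = 2! * (1/4) = 1/2.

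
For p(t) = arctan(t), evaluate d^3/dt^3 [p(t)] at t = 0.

-2

From the series, [t^3] p = -1/3; multiply by 3! = 6 to get -2.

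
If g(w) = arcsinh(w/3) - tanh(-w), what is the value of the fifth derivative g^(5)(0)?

Combine the two series term by term.
The coefficient of w^5 in the expansion is 433/3240, so g^(5)(0) = 5! * (433/3240) = 433/27.

433/27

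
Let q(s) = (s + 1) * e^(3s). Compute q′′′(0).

Distribute the polynomial across the series and collect like powers.
The coefficient of s^3 in the expansion is 9, so q′′′(0) = 3! * (9) = 54.

54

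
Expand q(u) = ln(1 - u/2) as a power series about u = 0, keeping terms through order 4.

Compute the successive derivatives at the expansion point and divide by k!.
q(0) = 0
q′(0) = -1/2
q′′(0) = -1/4
q′′′(0) = -1/4
q^(4)(0) = -3/8

-u^4/64 - u^3/24 - u^2/8 - u/2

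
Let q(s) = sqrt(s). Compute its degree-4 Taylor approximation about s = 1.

-5*(s - 1)^4/128 + (s - 1)^3/16 - (s - 1)^2/8 + (s - 1)/2 + 1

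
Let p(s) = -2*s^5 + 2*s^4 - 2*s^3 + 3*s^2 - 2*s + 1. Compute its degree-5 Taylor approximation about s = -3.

-2*(s + 3)^5 + 32*(s + 3)^4 - 206*(s + 3)^3 + 669*(s + 3)^2 - 1100*(s + 3) + 736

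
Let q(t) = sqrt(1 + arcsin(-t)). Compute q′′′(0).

-7/8

Let u equal the inner series; expand the outer function in u and truncate.
The coefficient of t^3 in the expansion is -7/48, so q′′′(0) = 3! * (-7/48) = -7/8.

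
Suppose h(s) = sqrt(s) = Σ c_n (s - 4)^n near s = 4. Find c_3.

[(s - 4)^0] = 2;  [(s - 4)^1] = 1/4;  [(s - 4)^2] = -1/64;  [(s - 4)^3] = 1/512.
So c_3 = h′′′(4)/3! = 1/512.

1/512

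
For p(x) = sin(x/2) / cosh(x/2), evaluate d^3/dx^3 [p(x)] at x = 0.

-1/2

Divide the numerator series by the denominator series (power-series long division).
The coefficient of x^3 in the expansion is -1/12, so p′′′(0) = 3! * (-1/12) = -1/2.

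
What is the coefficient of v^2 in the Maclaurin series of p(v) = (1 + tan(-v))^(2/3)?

-1/9

Substitute the inner expansion into the outer series and collect powers.
p(0) = 1
p′(0) = -2/3
p′′(0) = -2/9
So c_2 = p′′(0)/2! = -1/9.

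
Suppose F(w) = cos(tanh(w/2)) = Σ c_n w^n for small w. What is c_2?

-1/8

Substitute the inner expansion into the outer series and collect powers.
[w^0] = 1;  [w^1] = 0;  [w^2] = -1/8.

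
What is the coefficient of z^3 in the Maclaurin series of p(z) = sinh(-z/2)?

p(0) = 0
p′(0) = -1/2
p′′(0) = 0
p′′′(0) = -1/8
So c_3 = p′′′(0)/3! = -1/48.

-1/48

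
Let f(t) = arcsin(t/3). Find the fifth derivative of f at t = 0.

1/27

Compute the successive derivatives at the expansion point and divide by k!.
The coefficient of t^5 in the expansion is 1/3240, so f^(5)(0) = 5! * (1/3240) = 1/27.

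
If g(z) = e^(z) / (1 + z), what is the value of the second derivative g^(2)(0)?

Multiply the two series term by term and collect like powers.
The coefficient of z^2 in the expansion is 1/2, so g′′(0) = 2! * (1/2) = 1.

1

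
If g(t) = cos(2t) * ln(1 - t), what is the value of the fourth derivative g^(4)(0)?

Multiply the two series term by term and collect like powers.
From the series, [t^4] g = 3/4; multiply by 4! = 24 to get 18.

18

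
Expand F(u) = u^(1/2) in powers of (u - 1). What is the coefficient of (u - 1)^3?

[(u - 1)^0] = 1;  [(u - 1)^1] = 1/2;  [(u - 1)^2] = -1/8;  [(u - 1)^3] = 1/16.

1/16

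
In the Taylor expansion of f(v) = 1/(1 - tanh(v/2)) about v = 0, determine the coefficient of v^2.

Substitute the inner expansion into the outer series and collect powers.
f(0) = 1
f′(0) = 1/2
f′′(0) = 1/2
So c_2 = f′′(0)/2! = 1/4.

1/4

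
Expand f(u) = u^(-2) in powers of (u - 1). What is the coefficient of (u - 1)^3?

Differentiate repeatedly and evaluate at the center.
f(1) = 1
f′(1) = -2
f′′(1) = 6
f′′′(1) = -24

-4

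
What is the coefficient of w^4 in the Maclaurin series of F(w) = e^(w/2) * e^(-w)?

Take the Cauchy product of the two expansions.
F(0) = 1
F′(0) = -1/2
F′′(0) = 1/4
F′′′(0) = -1/8
F^(4)(0) = 1/16
The Taylor polynomial is Σ F^(k)(0)/k! · w^k.

1/384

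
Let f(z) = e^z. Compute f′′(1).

Compute the successive derivatives at the expansion point and divide by k!.
The coefficient of (z - 1)^2 in the expansion is e/2, so f′′(1) = 2! * (e/2) = e.

e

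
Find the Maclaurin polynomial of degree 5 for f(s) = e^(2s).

4*s^5/15 + 2*s^4/3 + 4*s^3/3 + 2*s^2 + 2*s + 1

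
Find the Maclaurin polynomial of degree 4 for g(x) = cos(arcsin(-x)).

-x^4/8 - x^2/2 + 1

Substitute the inner expansion into the outer series and collect powers.
[x^0] = 1;  [x^1] = 0;  [x^2] = -1/2;  [x^3] = 0;  [x^4] = -1/8.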